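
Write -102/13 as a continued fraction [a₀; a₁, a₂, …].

-102 = -8·13 + 2, so a_0 = -8
13 = 6·2 + 1, so a_1 = 6
2 = 2·1 + 0, so a_2 = 2

[-8; 6, 2]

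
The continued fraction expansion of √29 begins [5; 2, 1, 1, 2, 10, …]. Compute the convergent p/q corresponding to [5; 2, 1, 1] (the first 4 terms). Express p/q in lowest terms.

a_0 = 5: 5/1
a_1 = 2: 11/2
a_2 = 1: 16/3
a_3 = 1: 27/5

27/5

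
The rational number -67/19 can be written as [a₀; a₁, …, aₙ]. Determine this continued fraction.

Repeatedly divide and take the remainder:
-67 ÷ 19 → quotient -4, remainder 9
19 ÷ 9 → quotient 2, remainder 1
9 ÷ 1 → quotient 9, remainder 0

[-4; 2, 9]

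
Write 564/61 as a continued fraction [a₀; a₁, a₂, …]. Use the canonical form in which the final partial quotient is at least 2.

[9; 4, 15]

564 ÷ 61 → quotient 9, remainder 15
61 ÷ 15 → quotient 4, remainder 1
15 ÷ 1 → quotient 15, remainder 0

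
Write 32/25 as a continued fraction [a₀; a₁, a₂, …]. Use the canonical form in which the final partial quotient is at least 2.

32 ÷ 25 → quotient 1, remainder 7
25 ÷ 7 → quotient 3, remainder 4
7 ÷ 4 → quotient 1, remainder 3
4 ÷ 3 → quotient 1, remainder 1
3 ÷ 1 → quotient 3, remainder 0

[1; 3, 1, 1, 3]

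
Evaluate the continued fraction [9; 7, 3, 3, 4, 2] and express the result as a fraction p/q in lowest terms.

6405/701

Start with 2.
4 + 1/(2/1) = 4 + 1/2 = 9/2
3 + 1/(9/2) = 3 + 2/9 = 29/9
3 + 1/(29/9) = 3 + 9/29 = 96/29
7 + 1/(96/29) = 7 + 29/96 = 701/96
9 + 1/(701/96) = 9 + 96/701 = 6405/701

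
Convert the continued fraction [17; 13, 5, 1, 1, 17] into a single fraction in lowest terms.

43441/2544

a_0 = 17: 17/1
a_1 = 13: 222/13
a_2 = 5: 1127/66
a_3 = 1: 1349/79
a_4 = 1: 2476/145
a_5 = 17: 43441/2544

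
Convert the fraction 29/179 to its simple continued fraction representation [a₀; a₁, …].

[0; 6, 5, 1, 4]

29 ÷ 179 → quotient 0, remainder 29
179 ÷ 29 → quotient 6, remainder 5
29 ÷ 5 → quotient 5, remainder 4
5 ÷ 4 → quotient 1, remainder 1
4 ÷ 1 → quotient 4, remainder 0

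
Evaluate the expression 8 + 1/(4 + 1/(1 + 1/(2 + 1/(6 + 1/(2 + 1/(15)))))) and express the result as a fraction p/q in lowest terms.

24386/2969

a_0 = 8: 8/1
a_1 = 4: 33/4
a_2 = 1: 41/5
a_3 = 2: 115/14
a_4 = 6: 731/89
a_5 = 2: 1577/192
a_6 = 15: 24386/2969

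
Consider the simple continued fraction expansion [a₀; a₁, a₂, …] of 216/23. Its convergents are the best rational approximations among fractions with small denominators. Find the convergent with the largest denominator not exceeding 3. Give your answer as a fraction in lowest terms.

List convergents until the denominator exceeds the bound:
a_0 = 9: 9/1  (≤ bound)
a_1 = 2: 19/2  (≤ bound)
a_2 = 1: 28/3  (≤ bound)
a_3 = 1: 47/5  (> 3, stop)

28/3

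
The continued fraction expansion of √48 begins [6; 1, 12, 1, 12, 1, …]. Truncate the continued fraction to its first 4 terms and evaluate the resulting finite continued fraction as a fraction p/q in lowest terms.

97/14

a_0 = 6: 6/1
a_1 = 1: 7/1
a_2 = 12: 90/13
a_3 = 1: 97/14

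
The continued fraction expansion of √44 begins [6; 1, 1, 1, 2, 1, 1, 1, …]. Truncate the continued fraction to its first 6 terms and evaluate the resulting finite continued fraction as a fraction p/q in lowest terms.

Start with 1.
2 + 1/(1/1) = 2 + 1/1 = 3/1
1 + 1/(3/1) = 1 + 1/3 = 4/3
1 + 1/(4/3) = 1 + 3/4 = 7/4
1 + 1/(7/4) = 1 + 4/7 = 11/7
6 + 1/(11/7) = 6 + 7/11 = 73/11

73/11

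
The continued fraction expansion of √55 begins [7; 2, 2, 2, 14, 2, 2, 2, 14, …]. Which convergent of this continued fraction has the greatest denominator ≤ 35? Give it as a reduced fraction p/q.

89/12

List convergents until the denominator exceeds the bound:
a_0 = 7: 7/1  (≤ bound)
a_1 = 2: 15/2  (≤ bound)
a_2 = 2: 37/5  (≤ bound)
a_3 = 2: 89/12  (≤ bound)
a_4 = 14: 1283/173  (> 35, stop)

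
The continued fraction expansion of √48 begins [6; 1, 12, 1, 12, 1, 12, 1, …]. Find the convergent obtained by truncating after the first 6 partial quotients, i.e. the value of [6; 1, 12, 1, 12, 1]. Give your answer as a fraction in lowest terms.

Starting at the tail and folding back:
Start with 1.
12 + 1/(1/1) = 12 + 1/1 = 13/1
1 + 1/(13/1) = 1 + 1/13 = 14/13
12 + 1/(14/13) = 12 + 13/14 = 181/14
1 + 1/(181/14) = 1 + 14/181 = 195/181
6 + 1/(195/181) = 6 + 181/195 = 1351/195

1351/195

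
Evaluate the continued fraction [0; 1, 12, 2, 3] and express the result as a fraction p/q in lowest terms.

a_0 = 0: 0/1
a_1 = 1: 1/1
a_2 = 12: 12/13
a_3 = 2: 25/27
a_4 = 3: 87/94

87/94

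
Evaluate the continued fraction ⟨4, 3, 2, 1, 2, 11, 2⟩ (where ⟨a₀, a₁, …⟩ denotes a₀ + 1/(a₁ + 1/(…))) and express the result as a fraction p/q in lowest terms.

Start with 2.
11 + 1/(2/1) = 11 + 1/2 = 23/2
2 + 1/(23/2) = 2 + 2/23 = 48/23
1 + 1/(48/23) = 1 + 23/48 = 71/48
2 + 1/(71/48) = 2 + 48/71 = 190/71
3 + 1/(190/71) = 3 + 71/190 = 641/190
4 + 1/(641/190) = 4 + 190/641 = 2754/641

2754/641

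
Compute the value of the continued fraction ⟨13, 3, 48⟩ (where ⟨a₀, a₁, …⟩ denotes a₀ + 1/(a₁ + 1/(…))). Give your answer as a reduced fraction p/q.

1933/145

a_0 = 13: 13/1
a_1 = 3: 40/3
a_2 = 48: 1933/145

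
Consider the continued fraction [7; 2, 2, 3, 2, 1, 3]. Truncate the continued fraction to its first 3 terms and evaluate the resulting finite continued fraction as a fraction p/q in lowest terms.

a_0 = 7: 7/1
a_1 = 2: 15/2
a_2 = 2: 37/5

37/5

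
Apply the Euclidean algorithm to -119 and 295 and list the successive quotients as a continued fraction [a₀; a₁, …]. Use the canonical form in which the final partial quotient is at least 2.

[-1; 1, 1, 2, 11, 2, 2]

-119 = -1·295 + 176, so a_0 = -1
295 = 1·176 + 119, so a_1 = 1
176 = 1·119 + 57, so a_2 = 1
119 = 2·57 + 5, so a_3 = 2
57 = 11·5 + 2, so a_4 = 11
5 = 2·2 + 1, so a_5 = 2
2 = 2·1 + 0, so a_6 = 2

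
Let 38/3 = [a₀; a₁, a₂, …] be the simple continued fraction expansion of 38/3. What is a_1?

1

⌊38/3⌋ = 12, remainder 2
⌊3/2⌋ = 1, remainder 1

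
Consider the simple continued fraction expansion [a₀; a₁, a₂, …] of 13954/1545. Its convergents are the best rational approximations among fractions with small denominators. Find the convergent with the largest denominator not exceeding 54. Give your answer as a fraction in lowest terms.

List convergents until the denominator exceeds the bound:
a_0 = 9: 9/1  (≤ bound)
a_1 = 31: 280/31  (≤ bound)
a_2 = 1: 289/32  (≤ bound)
a_3 = 1: 569/63  (> 54, stop)

289/32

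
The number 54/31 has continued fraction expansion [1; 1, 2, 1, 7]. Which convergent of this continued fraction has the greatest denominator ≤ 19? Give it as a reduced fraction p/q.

7/4

a_0 = 1: 1/1  (≤ bound)
a_1 = 1: 2/1  (≤ bound)
a_2 = 2: 5/3  (≤ bound)
a_3 = 1: 7/4  (≤ bound)
a_4 = 7: 54/31  (> 19, stop)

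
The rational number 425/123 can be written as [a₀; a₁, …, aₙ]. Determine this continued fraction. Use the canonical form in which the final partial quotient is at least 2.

[3; 2, 5, 11]

Apply division with remainder until the remainder is 0:
425 = 3·123 + 56, so a_0 = 3
123 = 2·56 + 11, so a_1 = 2
56 = 5·11 + 1, so a_2 = 5
11 = 11·1 + 0, so a_3 = 11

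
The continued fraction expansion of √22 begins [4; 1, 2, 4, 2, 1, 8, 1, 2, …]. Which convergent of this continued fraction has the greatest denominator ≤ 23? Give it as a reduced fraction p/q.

a_0 = 4: 4/1  (≤ bound)
a_1 = 1: 5/1  (≤ bound)
a_2 = 2: 14/3  (≤ bound)
a_3 = 4: 61/13  (≤ bound)
a_4 = 2: 136/29  (> 23, stop)

61/13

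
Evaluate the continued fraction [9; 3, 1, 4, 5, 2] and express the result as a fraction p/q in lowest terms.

2010/217

Start with 2.
5 + 1/(2/1) = 5 + 1/2 = 11/2
4 + 1/(11/2) = 4 + 2/11 = 46/11
1 + 1/(46/11) = 1 + 11/46 = 57/46
3 + 1/(57/46) = 3 + 46/57 = 217/57
9 + 1/(217/57) = 9 + 57/217 = 2010/217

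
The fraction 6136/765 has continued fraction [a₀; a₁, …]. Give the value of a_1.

47

Apply division with remainder until the remainder is 0:
6136 = 8·765 + 16, so a_0 = 8
765 = 47·16 + 13, so a_1 = 47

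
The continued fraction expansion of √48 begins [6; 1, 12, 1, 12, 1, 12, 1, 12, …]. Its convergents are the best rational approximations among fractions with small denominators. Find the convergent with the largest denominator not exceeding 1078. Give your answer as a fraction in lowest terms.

a_0 = 6: 6/1  (≤ bound)
a_1 = 1: 7/1  (≤ bound)
a_2 = 12: 90/13  (≤ bound)
a_3 = 1: 97/14  (≤ bound)
a_4 = 12: 1254/181  (≤ bound)
a_5 = 1: 1351/195  (≤ bound)
a_6 = 12: 17466/2521  (> 1078, stop)

1351/195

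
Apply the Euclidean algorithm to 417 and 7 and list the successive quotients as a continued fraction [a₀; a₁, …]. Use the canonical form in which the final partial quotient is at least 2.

417 ÷ 7 → quotient 59, remainder 4
7 ÷ 4 → quotient 1, remainder 3
4 ÷ 3 → quotient 1, remainder 1
3 ÷ 1 → quotient 3, remainder 0

[59; 1, 1, 3]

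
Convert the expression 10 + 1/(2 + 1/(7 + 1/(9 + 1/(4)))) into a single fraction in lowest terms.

Use the convergent recurrence hₖ = aₖ·hₖ₋₁ + hₖ₋₂ (and likewise for the denominators kₖ):
a_0 = 10: 10/1
a_1 = 2: 21/2
a_2 = 7: 157/15
a_3 = 9: 1434/137
a_4 = 4: 5893/563

5893/563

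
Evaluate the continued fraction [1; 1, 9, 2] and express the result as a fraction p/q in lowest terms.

Collapse the nested fraction from the inside out:
Start with 2.
9 + 1/(2/1) = 9 + 1/2 = 19/2
1 + 1/(19/2) = 1 + 2/19 = 21/19
1 + 1/(21/19) = 1 + 19/21 = 40/21

40/21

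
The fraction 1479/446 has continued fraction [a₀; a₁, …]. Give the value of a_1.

1479 ÷ 446 → quotient 3, remainder 141
446 ÷ 141 → quotient 3, remainder 23

3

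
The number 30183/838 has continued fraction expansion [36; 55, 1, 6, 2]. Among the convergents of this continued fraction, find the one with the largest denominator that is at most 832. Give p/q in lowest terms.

a_0 = 36: 36/1  (≤ bound)
a_1 = 55: 1981/55  (≤ bound)
a_2 = 1: 2017/56  (≤ bound)
a_3 = 6: 14083/391  (≤ bound)
a_4 = 2: 30183/838  (> 832, stop)

14083/391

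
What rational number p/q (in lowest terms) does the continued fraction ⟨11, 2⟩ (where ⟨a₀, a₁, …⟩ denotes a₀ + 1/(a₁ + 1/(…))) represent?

23/2

a_0 = 11: 11/1
a_1 = 2: 23/2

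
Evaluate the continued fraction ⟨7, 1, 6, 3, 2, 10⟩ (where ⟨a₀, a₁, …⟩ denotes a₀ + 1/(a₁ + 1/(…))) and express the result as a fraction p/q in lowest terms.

4183/532

Start with 10.
2 + 1/(10/1) = 2 + 1/10 = 21/10
3 + 1/(21/10) = 3 + 10/21 = 73/21
6 + 1/(73/21) = 6 + 21/73 = 459/73
1 + 1/(459/73) = 1 + 73/459 = 532/459
7 + 1/(532/459) = 7 + 459/532 = 4183/532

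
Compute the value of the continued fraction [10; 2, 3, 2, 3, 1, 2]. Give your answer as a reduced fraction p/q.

Start with 2.
1 + 1/(2/1) = 1 + 1/2 = 3/2
3 + 1/(3/2) = 3 + 2/3 = 11/3
2 + 1/(11/3) = 2 + 3/11 = 25/11
3 + 1/(25/11) = 3 + 11/25 = 86/25
2 + 1/(86/25) = 2 + 25/86 = 197/86
10 + 1/(197/86) = 10 + 86/197 = 2056/197

2056/197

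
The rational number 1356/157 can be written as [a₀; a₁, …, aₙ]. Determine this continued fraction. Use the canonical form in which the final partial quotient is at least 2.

1356 ÷ 157 → quotient 8, remainder 100
157 ÷ 100 → quotient 1, remainder 57
100 ÷ 57 → quotient 1, remainder 43
57 ÷ 43 → quotient 1, remainder 14
43 ÷ 14 → quotient 3, remainder 1
14 ÷ 1 → quotient 14, remainder 0

[8; 1, 1, 1, 3, 14]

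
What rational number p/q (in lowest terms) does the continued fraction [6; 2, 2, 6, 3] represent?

647/101

Work from the innermost term outward:
Start with 3.
6 + 1/(3/1) = 6 + 1/3 = 19/3
2 + 1/(19/3) = 2 + 3/19 = 41/19
2 + 1/(41/19) = 2 + 19/41 = 101/41
6 + 1/(101/41) = 6 + 41/101 = 647/101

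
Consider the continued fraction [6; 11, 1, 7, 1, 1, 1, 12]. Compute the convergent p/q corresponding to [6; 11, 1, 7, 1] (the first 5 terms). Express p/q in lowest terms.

651/107

Start with 1.
7 + 1/(1/1) = 7 + 1/1 = 8/1
1 + 1/(8/1) = 1 + 1/8 = 9/8
11 + 1/(9/8) = 11 + 8/9 = 107/9
6 + 1/(107/9) = 6 + 9/107 = 651/107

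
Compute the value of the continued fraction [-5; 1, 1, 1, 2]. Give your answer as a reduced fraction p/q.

a_0 = -5: -5/1
a_1 = 1: -4/1
a_2 = 1: -9/2
a_3 = 1: -13/3
a_4 = 2: -35/8

-35/8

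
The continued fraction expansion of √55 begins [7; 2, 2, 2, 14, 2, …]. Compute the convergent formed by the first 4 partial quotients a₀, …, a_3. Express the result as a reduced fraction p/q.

Compute successive convergents:
a_0 = 7: 7/1
a_1 = 2: 15/2
a_2 = 2: 37/5
a_3 = 2: 89/12

89/12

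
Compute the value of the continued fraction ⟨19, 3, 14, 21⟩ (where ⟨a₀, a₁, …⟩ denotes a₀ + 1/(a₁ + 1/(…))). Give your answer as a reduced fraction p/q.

17509/906

Starting at the tail and folding back:
Start with 21.
14 + 1/(21/1) = 14 + 1/21 = 295/21
3 + 1/(295/21) = 3 + 21/295 = 906/295
19 + 1/(906/295) = 19 + 295/906 = 17509/906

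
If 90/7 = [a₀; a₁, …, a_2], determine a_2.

90 ÷ 7 → quotient 12, remainder 6
7 ÷ 6 → quotient 1, remainder 1
6 ÷ 1 → quotient 6, remainder 0

6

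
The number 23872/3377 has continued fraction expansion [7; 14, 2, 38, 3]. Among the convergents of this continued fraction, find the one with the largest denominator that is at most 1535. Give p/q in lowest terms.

7889/1116

a_0 = 7: 7/1  (≤ bound)
a_1 = 14: 99/14  (≤ bound)
a_2 = 2: 205/29  (≤ bound)
a_3 = 38: 7889/1116  (≤ bound)
a_4 = 3: 23872/3377  (> 1535, stop)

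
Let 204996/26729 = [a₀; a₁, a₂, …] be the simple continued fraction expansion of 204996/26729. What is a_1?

1

204996 ÷ 26729 → quotient 7, remainder 17893
26729 ÷ 17893 → quotient 1, remainder 8836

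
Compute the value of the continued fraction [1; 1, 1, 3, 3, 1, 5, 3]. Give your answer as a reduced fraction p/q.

860/549

Start with 3.
5 + 1/(3/1) = 5 + 1/3 = 16/3
1 + 1/(16/3) = 1 + 3/16 = 19/16
3 + 1/(19/16) = 3 + 16/19 = 73/19
3 + 1/(73/19) = 3 + 19/73 = 238/73
1 + 1/(238/73) = 1 + 73/238 = 311/238
1 + 1/(311/238) = 1 + 238/311 = 549/311
1 + 1/(549/311) = 1 + 311/549 = 860/549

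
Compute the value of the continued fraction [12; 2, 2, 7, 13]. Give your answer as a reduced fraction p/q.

Start with 13.
7 + 1/(13/1) = 7 + 1/13 = 92/13
2 + 1/(92/13) = 2 + 13/92 = 197/92
2 + 1/(197/92) = 2 + 92/197 = 486/197
12 + 1/(486/197) = 12 + 197/486 = 6029/486

6029/486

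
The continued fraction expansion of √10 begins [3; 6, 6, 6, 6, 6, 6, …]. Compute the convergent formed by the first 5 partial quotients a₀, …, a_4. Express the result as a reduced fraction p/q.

a_0 = 3: 3/1
a_1 = 6: 19/6
a_2 = 6: 117/37
a_3 = 6: 721/228
a_4 = 6: 4443/1405

4443/1405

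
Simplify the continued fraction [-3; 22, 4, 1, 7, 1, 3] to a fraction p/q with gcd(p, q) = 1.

Work from the innermost term outward:
Start with 3.
1 + 1/(3/1) = 1 + 1/3 = 4/3
7 + 1/(4/3) = 7 + 3/4 = 31/4
1 + 1/(31/4) = 1 + 4/31 = 35/31
4 + 1/(35/31) = 4 + 31/35 = 171/35
22 + 1/(171/35) = 22 + 35/171 = 3797/171
-3 + 1/(3797/171) = -3 + 171/3797 = -11220/3797

-11220/3797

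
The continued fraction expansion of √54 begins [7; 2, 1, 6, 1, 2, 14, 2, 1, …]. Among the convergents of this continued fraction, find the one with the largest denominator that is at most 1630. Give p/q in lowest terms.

6959/947

a_0 = 7: 7/1  (≤ bound)
a_1 = 2: 15/2  (≤ bound)
a_2 = 1: 22/3  (≤ bound)
a_3 = 6: 147/20  (≤ bound)
a_4 = 1: 169/23  (≤ bound)
a_5 = 2: 485/66  (≤ bound)
a_6 = 14: 6959/947  (≤ bound)
a_7 = 2: 14403/1960  (> 1630, stop)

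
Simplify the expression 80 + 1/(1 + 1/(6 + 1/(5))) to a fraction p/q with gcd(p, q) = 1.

a_0 = 80: 80/1
a_1 = 1: 81/1
a_2 = 6: 566/7
a_3 = 5: 2911/36

2911/36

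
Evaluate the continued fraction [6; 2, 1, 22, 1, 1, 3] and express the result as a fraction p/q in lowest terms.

3093/488

Start with 3.
1 + 1/(3/1) = 1 + 1/3 = 4/3
1 + 1/(4/3) = 1 + 3/4 = 7/4
22 + 1/(7/4) = 22 + 4/7 = 158/7
1 + 1/(158/7) = 1 + 7/158 = 165/158
2 + 1/(165/158) = 2 + 158/165 = 488/165
6 + 1/(488/165) = 6 + 165/488 = 3093/488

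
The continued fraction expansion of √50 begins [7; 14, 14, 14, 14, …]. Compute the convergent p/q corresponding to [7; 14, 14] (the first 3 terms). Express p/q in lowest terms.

Use the convergent recurrence hₖ = aₖ·hₖ₋₁ + hₖ₋₂ (and likewise for the denominators kₖ):
a_0 = 7: 7/1
a_1 = 14: 99/14
a_2 = 14: 1393/197

1393/197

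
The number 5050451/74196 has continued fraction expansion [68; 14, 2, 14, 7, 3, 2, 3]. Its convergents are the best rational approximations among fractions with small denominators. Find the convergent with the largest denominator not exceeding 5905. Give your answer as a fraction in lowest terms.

List convergents until the denominator exceeds the bound:
a_0 = 68: 68/1  (≤ bound)
a_1 = 14: 953/14  (≤ bound)
a_2 = 2: 1974/29  (≤ bound)
a_3 = 14: 28589/420  (≤ bound)
a_4 = 7: 202097/2969  (≤ bound)
a_5 = 3: 634880/9327  (> 5905, stop)

202097/2969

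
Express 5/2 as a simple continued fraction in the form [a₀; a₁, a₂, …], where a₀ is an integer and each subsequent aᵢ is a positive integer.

⌊5/2⌋ = 2, remainder 1
⌊2/1⌋ = 2, remainder 0

[2; 2]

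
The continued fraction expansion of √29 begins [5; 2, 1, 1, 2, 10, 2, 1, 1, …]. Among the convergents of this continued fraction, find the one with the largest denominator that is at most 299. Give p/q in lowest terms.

1524/283

a_0 = 5: 5/1  (≤ bound)
a_1 = 2: 11/2  (≤ bound)
a_2 = 1: 16/3  (≤ bound)
a_3 = 1: 27/5  (≤ bound)
a_4 = 2: 70/13  (≤ bound)
a_5 = 10: 727/135  (≤ bound)
a_6 = 2: 1524/283  (≤ bound)
a_7 = 1: 2251/418  (> 299, stop)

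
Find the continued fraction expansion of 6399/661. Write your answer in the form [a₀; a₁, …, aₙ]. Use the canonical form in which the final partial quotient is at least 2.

6399 ÷ 661 → quotient 9, remainder 450
661 ÷ 450 → quotient 1, remainder 211
450 ÷ 211 → quotient 2, remainder 28
211 ÷ 28 → quotient 7, remainder 15
28 ÷ 15 → quotient 1, remainder 13
15 ÷ 13 → quotient 1, remainder 2
13 ÷ 2 → quotient 6, remainder 1
2 ÷ 1 → quotient 2, remainder 0

[9; 1, 2, 7, 1, 1, 6, 2]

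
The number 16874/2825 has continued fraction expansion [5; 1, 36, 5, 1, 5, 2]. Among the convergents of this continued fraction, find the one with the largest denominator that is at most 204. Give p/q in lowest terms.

a_0 = 5: 5/1  (≤ bound)
a_1 = 1: 6/1  (≤ bound)
a_2 = 36: 221/37  (≤ bound)
a_3 = 5: 1111/186  (≤ bound)
a_4 = 1: 1332/223  (> 204, stop)

1111/186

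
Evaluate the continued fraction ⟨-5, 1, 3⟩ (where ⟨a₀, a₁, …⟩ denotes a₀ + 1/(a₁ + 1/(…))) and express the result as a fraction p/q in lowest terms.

Build up convergents one term at a time:
a_0 = -5: -5/1
a_1 = 1: -4/1
a_2 = 3: -17/4

-17/4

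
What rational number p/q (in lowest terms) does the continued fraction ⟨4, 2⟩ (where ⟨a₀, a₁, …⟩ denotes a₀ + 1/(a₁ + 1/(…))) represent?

9/2

Use the convergent recurrence hₖ = aₖ·hₖ₋₁ + hₖ₋₂ (and likewise for the denominators kₖ):
a_0 = 4: 4/1
a_1 = 2: 9/2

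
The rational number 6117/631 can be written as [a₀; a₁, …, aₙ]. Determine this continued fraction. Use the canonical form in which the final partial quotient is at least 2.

[9; 1, 2, 3, 1, 2, 2, 7]

6117 ÷ 631 → quotient 9, remainder 438
631 ÷ 438 → quotient 1, remainder 193
438 ÷ 193 → quotient 2, remainder 52
193 ÷ 52 → quotient 3, remainder 37
52 ÷ 37 → quotient 1, remainder 15
37 ÷ 15 → quotient 2, remainder 7
15 ÷ 7 → quotient 2, remainder 1
7 ÷ 1 → quotient 7, remainder 0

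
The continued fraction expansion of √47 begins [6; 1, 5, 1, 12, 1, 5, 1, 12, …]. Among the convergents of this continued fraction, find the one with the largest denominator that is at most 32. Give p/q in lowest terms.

a_0 = 6: 6/1  (≤ bound)
a_1 = 1: 7/1  (≤ bound)
a_2 = 5: 41/6  (≤ bound)
a_3 = 1: 48/7  (≤ bound)
a_4 = 12: 617/90  (> 32, stop)

48/7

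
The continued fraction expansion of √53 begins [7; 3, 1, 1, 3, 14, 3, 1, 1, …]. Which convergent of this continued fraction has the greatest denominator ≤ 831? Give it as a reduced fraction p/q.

a_0 = 7: 7/1  (≤ bound)
a_1 = 3: 22/3  (≤ bound)
a_2 = 1: 29/4  (≤ bound)
a_3 = 1: 51/7  (≤ bound)
a_4 = 3: 182/25  (≤ bound)
a_5 = 14: 2599/357  (≤ bound)
a_6 = 3: 7979/1096  (> 831, stop)

2599/357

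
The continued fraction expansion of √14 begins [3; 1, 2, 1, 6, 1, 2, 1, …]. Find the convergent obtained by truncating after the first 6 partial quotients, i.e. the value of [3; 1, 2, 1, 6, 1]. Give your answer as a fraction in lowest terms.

a_0 = 3: 3/1
a_1 = 1: 4/1
a_2 = 2: 11/3
a_3 = 1: 15/4
a_4 = 6: 101/27
a_5 = 1: 116/31

116/31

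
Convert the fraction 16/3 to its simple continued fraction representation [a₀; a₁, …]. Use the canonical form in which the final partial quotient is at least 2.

[5; 3]

16 = 5·3 + 1, so a_0 = 5
3 = 3·1 + 0, so a_1 = 3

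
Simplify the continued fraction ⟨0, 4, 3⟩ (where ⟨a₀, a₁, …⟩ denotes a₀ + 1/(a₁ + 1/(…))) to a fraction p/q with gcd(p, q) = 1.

3/13

a_0 = 0: 0/1
a_1 = 4: 1/4
a_2 = 3: 3/13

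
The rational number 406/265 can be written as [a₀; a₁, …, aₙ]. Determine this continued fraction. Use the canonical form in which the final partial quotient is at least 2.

[1; 1, 1, 7, 3, 2, 2]

Apply division with remainder until the remainder is 0:
406 ÷ 265 → quotient 1, remainder 141
265 ÷ 141 → quotient 1, remainder 124
141 ÷ 124 → quotient 1, remainder 17
124 ÷ 17 → quotient 7, remainder 5
17 ÷ 5 → quotient 3, remainder 2
5 ÷ 2 → quotient 2, remainder 1
2 ÷ 1 → quotient 2, remainder 0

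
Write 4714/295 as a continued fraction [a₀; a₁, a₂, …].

[15; 1, 48, 6]

Run the Euclidean algorithm, recording each quotient:
4714 = 15·295 + 289, so a_0 = 15
295 = 1·289 + 6, so a_1 = 1
289 = 48·6 + 1, so a_2 = 48
6 = 6·1 + 0, so a_3 = 6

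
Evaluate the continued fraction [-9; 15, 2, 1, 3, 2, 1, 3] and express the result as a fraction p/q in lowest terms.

Collapse the nested fraction from the inside out:
Start with 3.
1 + 1/(3/1) = 1 + 1/3 = 4/3
2 + 1/(4/3) = 2 + 3/4 = 11/4
3 + 1/(11/4) = 3 + 4/11 = 37/11
1 + 1/(37/11) = 1 + 11/37 = 48/37
2 + 1/(48/37) = 2 + 37/48 = 133/48
15 + 1/(133/48) = 15 + 48/133 = 2043/133
-9 + 1/(2043/133) = -9 + 133/2043 = -18254/2043

-18254/2043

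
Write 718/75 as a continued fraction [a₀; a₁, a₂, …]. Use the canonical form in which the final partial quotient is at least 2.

718 ÷ 75 → quotient 9, remainder 43
75 ÷ 43 → quotient 1, remainder 32
43 ÷ 32 → quotient 1, remainder 11
32 ÷ 11 → quotient 2, remainder 10
11 ÷ 10 → quotient 1, remainder 1
10 ÷ 1 → quotient 10, remainder 0

[9; 1, 1, 2, 1, 10]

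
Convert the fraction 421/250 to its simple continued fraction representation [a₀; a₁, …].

[1; 1, 2, 6, 13]

421 ÷ 250 → quotient 1, remainder 171
250 ÷ 171 → quotient 1, remainder 79
171 ÷ 79 → quotient 2, remainder 13
79 ÷ 13 → quotient 6, remainder 1
13 ÷ 1 → quotient 13, remainder 0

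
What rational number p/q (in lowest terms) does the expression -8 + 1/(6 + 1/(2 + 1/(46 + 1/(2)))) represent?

a_0 = -8: -8/1
a_1 = 6: -47/6
a_2 = 2: -102/13
a_3 = 46: -4739/604
a_4 = 2: -9580/1221

-9580/1221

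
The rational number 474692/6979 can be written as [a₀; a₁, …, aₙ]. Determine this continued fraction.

[68; 58, 6, 3, 6]

Run the Euclidean algorithm, recording each quotient:
474692 ÷ 6979 → quotient 68, remainder 120
6979 ÷ 120 → quotient 58, remainder 19
120 ÷ 19 → quotient 6, remainder 6
19 ÷ 6 → quotient 3, remainder 1
6 ÷ 1 → quotient 6, remainder 0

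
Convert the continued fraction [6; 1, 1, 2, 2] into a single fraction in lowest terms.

79/12

Work from the innermost term outward:
Start with 2.
2 + 1/(2/1) = 2 + 1/2 = 5/2
1 + 1/(5/2) = 1 + 2/5 = 7/5
1 + 1/(7/5) = 1 + 5/7 = 12/7
6 + 1/(12/7) = 6 + 7/12 = 79/12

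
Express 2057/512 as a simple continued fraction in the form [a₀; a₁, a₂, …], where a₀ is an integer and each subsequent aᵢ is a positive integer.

[4; 56, 1, 8]

⌊2057/512⌋ = 4, remainder 9
⌊512/9⌋ = 56, remainder 8
⌊9/8⌋ = 1, remainder 1
⌊8/1⌋ = 8, remainder 0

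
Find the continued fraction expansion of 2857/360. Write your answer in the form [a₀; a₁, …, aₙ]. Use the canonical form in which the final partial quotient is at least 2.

[7; 1, 14, 1, 1, 1, 7]

2857 ÷ 360 → quotient 7, remainder 337
360 ÷ 337 → quotient 1, remainder 23
337 ÷ 23 → quotient 14, remainder 15
23 ÷ 15 → quotient 1, remainder 8
15 ÷ 8 → quotient 1, remainder 7
8 ÷ 7 → quotient 1, remainder 1
7 ÷ 1 → quotient 7, remainder 0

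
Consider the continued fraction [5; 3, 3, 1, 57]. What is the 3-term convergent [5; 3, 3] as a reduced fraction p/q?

Collapse the nested fraction from the inside out:
Start with 3.
3 + 1/(3/1) = 3 + 1/3 = 10/3
5 + 1/(10/3) = 5 + 3/10 = 53/10

53/10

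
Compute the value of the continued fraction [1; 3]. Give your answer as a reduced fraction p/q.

4/3

Use the convergent recurrence hₖ = aₖ·hₖ₋₁ + hₖ₋₂ (and likewise for the denominators kₖ):
a_0 = 1: 1/1
a_1 = 3: 4/3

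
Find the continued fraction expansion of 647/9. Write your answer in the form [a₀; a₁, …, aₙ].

[71; 1, 8]

647 = 71·9 + 8, so a_0 = 71
9 = 1·8 + 1, so a_1 = 1
8 = 8·1 + 0, so a_2 = 8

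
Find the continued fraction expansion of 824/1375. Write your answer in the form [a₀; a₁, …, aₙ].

Repeatedly divide and take the remainder:
824 ÷ 1375 → quotient 0, remainder 824
1375 ÷ 824 → quotient 1, remainder 551
824 ÷ 551 → quotient 1, remainder 273
551 ÷ 273 → quotient 2, remainder 5
273 ÷ 5 → quotient 54, remainder 3
5 ÷ 3 → quotient 1, remainder 2
3 ÷ 2 → quotient 1, remainder 1
2 ÷ 1 → quotient 2, remainder 0

[0; 1, 1, 2, 54, 1, 1, 2]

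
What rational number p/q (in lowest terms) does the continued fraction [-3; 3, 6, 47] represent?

-2405/896

Starting at the tail and folding back:
Start with 47.
6 + 1/(47/1) = 6 + 1/47 = 283/47
3 + 1/(283/47) = 3 + 47/283 = 896/283
-3 + 1/(896/283) = -3 + 283/896 = -2405/896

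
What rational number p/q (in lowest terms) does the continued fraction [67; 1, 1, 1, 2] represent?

Compute successive convergents:
a_0 = 67: 67/1
a_1 = 1: 68/1
a_2 = 1: 135/2
a_3 = 1: 203/3
a_4 = 2: 541/8

541/8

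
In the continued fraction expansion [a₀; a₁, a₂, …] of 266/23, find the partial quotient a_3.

266 = 11·23 + 13, so a_0 = 11
23 = 1·13 + 10, so a_1 = 1
13 = 1·10 + 3, so a_2 = 1
10 = 3·3 + 1, so a_3 = 3

3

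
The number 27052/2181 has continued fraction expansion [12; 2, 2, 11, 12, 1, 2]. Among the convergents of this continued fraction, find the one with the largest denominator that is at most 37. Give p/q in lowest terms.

a_0 = 12: 12/1  (≤ bound)
a_1 = 2: 25/2  (≤ bound)
a_2 = 2: 62/5  (≤ bound)
a_3 = 11: 707/57  (> 37, stop)

62/5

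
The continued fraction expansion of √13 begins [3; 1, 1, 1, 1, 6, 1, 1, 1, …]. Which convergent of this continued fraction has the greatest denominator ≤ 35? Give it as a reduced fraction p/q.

119/33

a_0 = 3: 3/1  (≤ bound)
a_1 = 1: 4/1  (≤ bound)
a_2 = 1: 7/2  (≤ bound)
a_3 = 1: 11/3  (≤ bound)
a_4 = 1: 18/5  (≤ bound)
a_5 = 6: 119/33  (≤ bound)
a_6 = 1: 137/38  (> 35, stop)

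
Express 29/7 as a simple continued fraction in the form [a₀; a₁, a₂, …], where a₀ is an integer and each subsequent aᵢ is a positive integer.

[4; 7]

Run the Euclidean algorithm, recording each quotient:
29 = 4·7 + 1, so a_0 = 4
7 = 7·1 + 0, so a_1 = 7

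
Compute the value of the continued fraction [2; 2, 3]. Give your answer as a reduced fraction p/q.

Compute successive convergents:
a_0 = 2: 2/1
a_1 = 2: 5/2
a_2 = 3: 17/7

17/7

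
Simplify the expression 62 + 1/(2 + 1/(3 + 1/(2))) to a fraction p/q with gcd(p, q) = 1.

Build up convergents one term at a time:
a_0 = 62: 62/1
a_1 = 2: 125/2
a_2 = 3: 437/7
a_3 = 2: 999/16

999/16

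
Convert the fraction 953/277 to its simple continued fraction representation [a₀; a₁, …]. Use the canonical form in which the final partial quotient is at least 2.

953 ÷ 277 → quotient 3, remainder 122
277 ÷ 122 → quotient 2, remainder 33
122 ÷ 33 → quotient 3, remainder 23
33 ÷ 23 → quotient 1, remainder 10
23 ÷ 10 → quotient 2, remainder 3
10 ÷ 3 → quotient 3, remainder 1
3 ÷ 1 → quotient 3, remainder 0

[3; 2, 3, 1, 2, 3, 3]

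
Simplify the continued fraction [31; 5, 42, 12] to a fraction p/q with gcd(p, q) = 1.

Collapse the nested fraction from the inside out:
Start with 12.
42 + 1/(12/1) = 42 + 1/12 = 505/12
5 + 1/(505/12) = 5 + 12/505 = 2537/505
31 + 1/(2537/505) = 31 + 505/2537 = 79152/2537

79152/2537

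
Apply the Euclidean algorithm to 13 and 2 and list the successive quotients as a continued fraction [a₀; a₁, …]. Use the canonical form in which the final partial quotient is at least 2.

[6; 2]

⌊13/2⌋ = 6, remainder 1
⌊2/1⌋ = 2, remainder 0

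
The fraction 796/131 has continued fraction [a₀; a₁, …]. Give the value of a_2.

Apply division with remainder until the remainder is 0:
⌊796/131⌋ = 6, remainder 10
⌊131/10⌋ = 13, remainder 1
⌊10/1⌋ = 10, remainder 0

10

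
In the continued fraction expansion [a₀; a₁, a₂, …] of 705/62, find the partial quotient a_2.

1

Run the Euclidean algorithm, recording each quotient:
⌊705/62⌋ = 11, remainder 23
⌊62/23⌋ = 2, remainder 16
⌊23/16⌋ = 1, remainder 7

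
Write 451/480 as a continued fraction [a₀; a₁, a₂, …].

[0; 1, 15, 1, 1, 4, 3]

451 = 0·480 + 451, so a_0 = 0
480 = 1·451 + 29, so a_1 = 1
451 = 15·29 + 16, so a_2 = 15
29 = 1·16 + 13, so a_3 = 1
16 = 1·13 + 3, so a_4 = 1
13 = 4·3 + 1, so a_5 = 4
3 = 3·1 + 0, so a_6 = 3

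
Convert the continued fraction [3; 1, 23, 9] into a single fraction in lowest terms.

Start with 9.
23 + 1/(9/1) = 23 + 1/9 = 208/9
1 + 1/(208/9) = 1 + 9/208 = 217/208
3 + 1/(217/208) = 3 + 208/217 = 859/217

859/217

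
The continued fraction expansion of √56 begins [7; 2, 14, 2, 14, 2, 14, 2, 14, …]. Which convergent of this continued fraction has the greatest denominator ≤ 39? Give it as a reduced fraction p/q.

List convergents until the denominator exceeds the bound:
a_0 = 7: 7/1  (≤ bound)
a_1 = 2: 15/2  (≤ bound)
a_2 = 14: 217/29  (≤ bound)
a_3 = 2: 449/60  (> 39, stop)

217/29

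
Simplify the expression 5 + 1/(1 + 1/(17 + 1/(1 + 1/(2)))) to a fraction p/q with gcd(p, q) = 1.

333/56

Start with 2.
1 + 1/(2/1) = 1 + 1/2 = 3/2
17 + 1/(3/2) = 17 + 2/3 = 53/3
1 + 1/(53/3) = 1 + 3/53 = 56/53
5 + 1/(56/53) = 5 + 53/56 = 333/56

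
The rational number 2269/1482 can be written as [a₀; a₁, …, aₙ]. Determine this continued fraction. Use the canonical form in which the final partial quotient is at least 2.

Run the Euclidean algorithm, recording each quotient:
2269 ÷ 1482 → quotient 1, remainder 787
1482 ÷ 787 → quotient 1, remainder 695
787 ÷ 695 → quotient 1, remainder 92
695 ÷ 92 → quotient 7, remainder 51
92 ÷ 51 → quotient 1, remainder 41
51 ÷ 41 → quotient 1, remainder 10
41 ÷ 10 → quotient 4, remainder 1
10 ÷ 1 → quotient 10, remainder 0

[1; 1, 1, 7, 1, 1, 4, 10]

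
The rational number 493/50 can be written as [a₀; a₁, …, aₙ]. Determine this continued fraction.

[9; 1, 6, 7]

Apply division with remainder until the remainder is 0:
493 = 9·50 + 43, so a_0 = 9
50 = 1·43 + 7, so a_1 = 1
43 = 6·7 + 1, so a_2 = 6
7 = 7·1 + 0, so a_3 = 7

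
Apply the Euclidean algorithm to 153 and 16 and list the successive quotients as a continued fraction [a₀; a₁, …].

[9; 1, 1, 3, 2]

⌊153/16⌋ = 9, remainder 9
⌊16/9⌋ = 1, remainder 7
⌊9/7⌋ = 1, remainder 2
⌊7/2⌋ = 3, remainder 1
⌊2/1⌋ = 2, remainder 0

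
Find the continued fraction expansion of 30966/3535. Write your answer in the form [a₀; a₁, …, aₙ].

Run the Euclidean algorithm, recording each quotient:
30966 ÷ 3535 → quotient 8, remainder 2686
3535 ÷ 2686 → quotient 1, remainder 849
2686 ÷ 849 → quotient 3, remainder 139
849 ÷ 139 → quotient 6, remainder 15
139 ÷ 15 → quotient 9, remainder 4
15 ÷ 4 → quotient 3, remainder 3
4 ÷ 3 → quotient 1, remainder 1
3 ÷ 1 → quotient 3, remainder 0

[8; 1, 3, 6, 9, 3, 1, 3]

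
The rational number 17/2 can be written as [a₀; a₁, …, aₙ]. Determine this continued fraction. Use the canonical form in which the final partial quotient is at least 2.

17 ÷ 2 → quotient 8, remainder 1
2 ÷ 1 → quotient 2, remainder 0

[8; 2]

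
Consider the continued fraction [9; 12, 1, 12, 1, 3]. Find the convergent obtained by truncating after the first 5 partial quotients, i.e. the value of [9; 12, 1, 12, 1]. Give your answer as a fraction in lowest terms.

Use the convergent recurrence hₖ = aₖ·hₖ₋₁ + hₖ₋₂ (and likewise for the denominators kₖ):
a_0 = 9: 9/1
a_1 = 12: 109/12
a_2 = 1: 118/13
a_3 = 12: 1525/168
a_4 = 1: 1643/181

1643/181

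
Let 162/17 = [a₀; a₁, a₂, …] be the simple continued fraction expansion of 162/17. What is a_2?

1

162 ÷ 17 → quotient 9, remainder 9
17 ÷ 9 → quotient 1, remainder 8
9 ÷ 8 → quotient 1, remainder 1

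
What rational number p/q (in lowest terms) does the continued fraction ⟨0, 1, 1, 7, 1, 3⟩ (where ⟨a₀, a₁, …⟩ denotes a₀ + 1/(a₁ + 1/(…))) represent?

Compute successive convergents:
a_0 = 0: 0/1
a_1 = 1: 1/1
a_2 = 1: 1/2
a_3 = 7: 8/15
a_4 = 1: 9/17
a_5 = 3: 35/66

35/66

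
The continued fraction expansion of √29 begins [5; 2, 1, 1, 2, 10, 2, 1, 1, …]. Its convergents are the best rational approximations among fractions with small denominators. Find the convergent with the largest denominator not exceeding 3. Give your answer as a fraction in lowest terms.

16/3

a_0 = 5: 5/1  (≤ bound)
a_1 = 2: 11/2  (≤ bound)
a_2 = 1: 16/3  (≤ bound)
a_3 = 1: 27/5  (> 3, stop)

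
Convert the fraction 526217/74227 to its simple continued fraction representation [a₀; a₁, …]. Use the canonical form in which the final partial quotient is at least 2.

[7; 11, 5, 39, 1, 32]

Repeatedly divide and take the remainder:
526217 = 7·74227 + 6628, so a_0 = 7
74227 = 11·6628 + 1319, so a_1 = 11
6628 = 5·1319 + 33, so a_2 = 5
1319 = 39·33 + 32, so a_3 = 39
33 = 1·32 + 1, so a_4 = 1
32 = 32·1 + 0, so a_5 = 32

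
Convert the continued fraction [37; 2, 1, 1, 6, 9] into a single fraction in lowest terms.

Build up convergents one term at a time:
a_0 = 37: 37/1
a_1 = 2: 75/2
a_2 = 1: 112/3
a_3 = 1: 187/5
a_4 = 6: 1234/33
a_5 = 9: 11293/302

11293/302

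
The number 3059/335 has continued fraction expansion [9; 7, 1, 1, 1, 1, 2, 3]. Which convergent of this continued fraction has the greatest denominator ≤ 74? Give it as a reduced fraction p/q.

347/38

a_0 = 9: 9/1  (≤ bound)
a_1 = 7: 64/7  (≤ bound)
a_2 = 1: 73/8  (≤ bound)
a_3 = 1: 137/15  (≤ bound)
a_4 = 1: 210/23  (≤ bound)
a_5 = 1: 347/38  (≤ bound)
a_6 = 2: 904/99  (> 74, stop)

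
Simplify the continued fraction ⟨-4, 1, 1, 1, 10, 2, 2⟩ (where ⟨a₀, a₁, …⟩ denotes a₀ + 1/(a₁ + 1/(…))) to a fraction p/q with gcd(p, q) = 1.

-555/166

a_0 = -4: -4/1
a_1 = 1: -3/1
a_2 = 1: -7/2
a_3 = 1: -10/3
a_4 = 10: -107/32
a_5 = 2: -224/67
a_6 = 2: -555/166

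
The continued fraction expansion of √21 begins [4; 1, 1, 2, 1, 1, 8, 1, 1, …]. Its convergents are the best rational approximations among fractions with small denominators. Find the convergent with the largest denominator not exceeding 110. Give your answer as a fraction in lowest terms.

472/103

a_0 = 4: 4/1  (≤ bound)
a_1 = 1: 5/1  (≤ bound)
a_2 = 1: 9/2  (≤ bound)
a_3 = 2: 23/5  (≤ bound)
a_4 = 1: 32/7  (≤ bound)
a_5 = 1: 55/12  (≤ bound)
a_6 = 8: 472/103  (≤ bound)
a_7 = 1: 527/115  (> 110, stop)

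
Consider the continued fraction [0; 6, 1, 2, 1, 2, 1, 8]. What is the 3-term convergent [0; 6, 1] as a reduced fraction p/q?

a_0 = 0: 0/1
a_1 = 6: 1/6
a_2 = 1: 1/7

1/7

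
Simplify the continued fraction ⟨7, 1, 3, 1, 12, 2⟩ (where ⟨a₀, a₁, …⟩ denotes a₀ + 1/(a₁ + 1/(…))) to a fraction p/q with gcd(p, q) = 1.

1037/133

a_0 = 7: 7/1
a_1 = 1: 8/1
a_2 = 3: 31/4
a_3 = 1: 39/5
a_4 = 12: 499/64
a_5 = 2: 1037/133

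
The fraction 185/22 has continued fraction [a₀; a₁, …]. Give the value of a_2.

⌊185/22⌋ = 8, remainder 9
⌊22/9⌋ = 2, remainder 4
⌊9/4⌋ = 2, remainder 1

2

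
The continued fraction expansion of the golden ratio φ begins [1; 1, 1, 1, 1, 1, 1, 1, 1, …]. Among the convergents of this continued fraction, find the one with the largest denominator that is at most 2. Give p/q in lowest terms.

3/2

a_0 = 1: 1/1  (≤ bound)
a_1 = 1: 2/1  (≤ bound)
a_2 = 1: 3/2  (≤ bound)
a_3 = 1: 5/3  (> 2, stop)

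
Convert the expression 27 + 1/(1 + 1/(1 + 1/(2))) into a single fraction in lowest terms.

138/5

Compute successive convergents:
a_0 = 27: 27/1
a_1 = 1: 28/1
a_2 = 1: 55/2
a_3 = 2: 138/5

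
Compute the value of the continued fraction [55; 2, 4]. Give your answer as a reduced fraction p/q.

499/9

Collapse the nested fraction from the inside out:
Start with 4.
2 + 1/(4/1) = 2 + 1/4 = 9/4
55 + 1/(9/4) = 55 + 4/9 = 499/9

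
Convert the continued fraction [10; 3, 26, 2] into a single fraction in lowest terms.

1663/161

Use the convergent recurrence hₖ = aₖ·hₖ₋₁ + hₖ₋₂ (and likewise for the denominators kₖ):
a_0 = 10: 10/1
a_1 = 3: 31/3
a_2 = 26: 816/79
a_3 = 2: 1663/161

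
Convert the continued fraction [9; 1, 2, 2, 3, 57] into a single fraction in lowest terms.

13349/1375

Collapse the nested fraction from the inside out:
Start with 57.
3 + 1/(57/1) = 3 + 1/57 = 172/57
2 + 1/(172/57) = 2 + 57/172 = 401/172
2 + 1/(401/172) = 2 + 172/401 = 974/401
1 + 1/(974/401) = 1 + 401/974 = 1375/974
9 + 1/(1375/974) = 9 + 974/1375 = 13349/1375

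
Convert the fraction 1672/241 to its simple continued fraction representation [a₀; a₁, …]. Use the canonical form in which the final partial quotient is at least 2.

Repeatedly divide and take the remainder:
⌊1672/241⌋ = 6, remainder 226
⌊241/226⌋ = 1, remainder 15
⌊226/15⌋ = 15, remainder 1
⌊15/1⌋ = 15, remainder 0

[6; 1, 15, 15]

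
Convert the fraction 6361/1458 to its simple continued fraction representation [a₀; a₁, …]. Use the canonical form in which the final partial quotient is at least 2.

⌊6361/1458⌋ = 4, remainder 529
⌊1458/529⌋ = 2, remainder 400
⌊529/400⌋ = 1, remainder 129
⌊400/129⌋ = 3, remainder 13
⌊129/13⌋ = 9, remainder 12
⌊13/12⌋ = 1, remainder 1
⌊12/1⌋ = 12, remainder 0

[4; 2, 1, 3, 9, 1, 12]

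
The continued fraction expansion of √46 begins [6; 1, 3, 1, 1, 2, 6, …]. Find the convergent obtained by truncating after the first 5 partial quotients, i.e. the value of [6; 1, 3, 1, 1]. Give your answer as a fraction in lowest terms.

61/9

Starting at the tail and folding back:
Start with 1.
1 + 1/(1/1) = 1 + 1/1 = 2/1
3 + 1/(2/1) = 3 + 1/2 = 7/2
1 + 1/(7/2) = 1 + 2/7 = 9/7
6 + 1/(9/7) = 6 + 7/9 = 61/9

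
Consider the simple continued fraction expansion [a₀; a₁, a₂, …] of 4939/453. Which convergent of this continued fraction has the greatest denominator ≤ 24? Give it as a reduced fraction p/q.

109/10

a_0 = 10: 10/1  (≤ bound)
a_1 = 1: 11/1  (≤ bound)
a_2 = 9: 109/10  (≤ bound)
a_3 = 3: 338/31  (> 24, stop)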